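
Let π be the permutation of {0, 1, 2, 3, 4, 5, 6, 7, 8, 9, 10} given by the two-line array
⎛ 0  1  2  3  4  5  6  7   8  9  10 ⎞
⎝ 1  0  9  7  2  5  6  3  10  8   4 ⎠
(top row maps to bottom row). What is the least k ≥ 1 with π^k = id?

10

The disjoint-cycle form of π has cycle lengths 5, 2, 2, 1, 1.
The order of π is the least common multiple of its cycle lengths: lcm(5, 2, 2) = 10.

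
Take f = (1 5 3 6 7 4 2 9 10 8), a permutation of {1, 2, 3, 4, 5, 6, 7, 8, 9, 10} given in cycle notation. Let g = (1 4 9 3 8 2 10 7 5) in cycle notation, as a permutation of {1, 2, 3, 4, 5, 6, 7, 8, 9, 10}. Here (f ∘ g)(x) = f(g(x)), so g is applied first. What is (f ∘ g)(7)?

3

First apply g: g(7) = 5, then f(5) = 3. Thus (f ∘ g)(7) = 3.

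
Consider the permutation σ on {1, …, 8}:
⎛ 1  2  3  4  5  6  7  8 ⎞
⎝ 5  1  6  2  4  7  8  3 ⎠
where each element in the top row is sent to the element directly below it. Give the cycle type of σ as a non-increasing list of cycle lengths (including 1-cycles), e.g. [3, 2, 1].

[4, 4]

The disjoint cycles are (1, 5, 4, 2)(3, 6, 7, 8), with lengths 4, 4 in non-increasing order.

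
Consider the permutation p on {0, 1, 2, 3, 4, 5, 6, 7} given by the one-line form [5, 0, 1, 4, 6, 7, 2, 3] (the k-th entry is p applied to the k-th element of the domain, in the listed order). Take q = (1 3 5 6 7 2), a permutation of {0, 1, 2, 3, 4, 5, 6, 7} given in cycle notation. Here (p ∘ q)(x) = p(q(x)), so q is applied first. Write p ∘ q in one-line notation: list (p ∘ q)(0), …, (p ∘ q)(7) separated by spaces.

Chase each element through q then p: 0 → 0 → 5; 1 → 3 → 4; 2 → 1 → 0; 3 → 5 → 7; 4 → 4 → 6; 5 → 6 → 2; 6 → 7 → 3; 7 → 2 → 1.
So p ∘ q in one-line form is 5 4 0 7 6 2 3 1.

5 4 0 7 6 2 3 1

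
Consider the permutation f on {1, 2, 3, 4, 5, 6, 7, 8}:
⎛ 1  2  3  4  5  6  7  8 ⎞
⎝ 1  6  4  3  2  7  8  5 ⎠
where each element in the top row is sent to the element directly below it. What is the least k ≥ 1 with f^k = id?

10

Decomposing into disjoint cycles gives cycle lengths 5, 2, 1.
Since disjoint cycles commute, ord(f) = lcm(5, 2) = 10.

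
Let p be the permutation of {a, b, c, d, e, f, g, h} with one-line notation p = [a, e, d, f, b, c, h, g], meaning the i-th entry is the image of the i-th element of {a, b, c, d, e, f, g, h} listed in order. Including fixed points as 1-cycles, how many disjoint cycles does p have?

The cycle decomposition is (a)(b, e)(c, d, f)(g, h), which has 4 cycles (counting 1-cycles).

4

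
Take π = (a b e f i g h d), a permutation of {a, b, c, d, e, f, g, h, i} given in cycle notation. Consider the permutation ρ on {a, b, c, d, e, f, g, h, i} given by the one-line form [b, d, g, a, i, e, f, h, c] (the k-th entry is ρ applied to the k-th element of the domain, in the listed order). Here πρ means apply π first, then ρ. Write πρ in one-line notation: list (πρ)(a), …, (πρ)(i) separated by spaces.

d i g b e c h a f

Chase each element through π then ρ: a → b → d; b → e → i; c → c → g; d → a → b; e → f → e; f → i → c; g → h → h; h → d → a; i → g → f.
Collecting the images, πρ = [d i g b e c h a f].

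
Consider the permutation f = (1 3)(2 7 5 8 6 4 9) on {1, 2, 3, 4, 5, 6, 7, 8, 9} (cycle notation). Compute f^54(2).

2 lies in the 7-cycle (2 7 5 8 6 4 9).
Since the cycle has length 7, f^54 acts on it the same as f^5 (54 mod 7 = 5).
Advancing 5 steps from 2: 2 → 7 → 5 → 8 → 6 → 4.

4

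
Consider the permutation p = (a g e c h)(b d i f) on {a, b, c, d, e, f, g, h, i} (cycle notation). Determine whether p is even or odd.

The cycle lengths are 5, 4.
A cycle of length ℓ contributes ℓ−1 transpositions, so p is a product of 4 + 3 = 7 transpositions — odd.

odd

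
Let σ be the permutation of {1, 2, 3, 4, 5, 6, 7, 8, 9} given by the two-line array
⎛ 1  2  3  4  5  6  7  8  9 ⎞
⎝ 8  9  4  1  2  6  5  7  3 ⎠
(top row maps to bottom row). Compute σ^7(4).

Tracing 4 → 1 → … returns to 4 after 8 steps, so 4 lies in an 8-cycle (1 8 7 5 2 9 3 4).
Stepping 7 places around the cycle: 4 → 1 → 8 → 7 → 5 → 2 → 9 → 3.

3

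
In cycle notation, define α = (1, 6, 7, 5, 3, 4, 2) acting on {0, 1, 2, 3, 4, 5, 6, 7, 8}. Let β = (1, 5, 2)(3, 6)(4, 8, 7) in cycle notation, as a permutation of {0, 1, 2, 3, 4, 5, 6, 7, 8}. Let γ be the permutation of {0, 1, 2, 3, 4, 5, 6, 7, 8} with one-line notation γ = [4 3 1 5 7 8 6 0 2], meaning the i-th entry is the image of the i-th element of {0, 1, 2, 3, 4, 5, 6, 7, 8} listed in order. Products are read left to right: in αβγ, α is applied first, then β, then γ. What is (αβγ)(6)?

7

Apply the permutations in order: α(6) = 7, then β(7) = 4, then γ(4) = 7. So (αβγ)(6) = 7.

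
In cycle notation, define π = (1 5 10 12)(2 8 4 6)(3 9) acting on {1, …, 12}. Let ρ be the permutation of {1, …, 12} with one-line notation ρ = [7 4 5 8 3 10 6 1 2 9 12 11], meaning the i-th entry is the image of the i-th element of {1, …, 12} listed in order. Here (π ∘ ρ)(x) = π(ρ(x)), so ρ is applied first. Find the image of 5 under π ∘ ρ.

(π ∘ ρ)(5) = π(ρ(5)). ρ(5) = 3, then π(3) = 9. So (π ∘ ρ)(5) = 9.

9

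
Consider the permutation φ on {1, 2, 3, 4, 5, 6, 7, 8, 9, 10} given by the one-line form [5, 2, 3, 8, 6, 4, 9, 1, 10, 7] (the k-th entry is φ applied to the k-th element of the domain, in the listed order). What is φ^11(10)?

9

Tracing 10 → 7 → … returns to 10 after 3 steps, so 10 lies in a 3-cycle (7 9 10).
Since the cycle has length 3, φ^11 acts on it the same as φ^2 (11 mod 3 = 2).
Stepping 2 places around the cycle: 10 → 7 → 9.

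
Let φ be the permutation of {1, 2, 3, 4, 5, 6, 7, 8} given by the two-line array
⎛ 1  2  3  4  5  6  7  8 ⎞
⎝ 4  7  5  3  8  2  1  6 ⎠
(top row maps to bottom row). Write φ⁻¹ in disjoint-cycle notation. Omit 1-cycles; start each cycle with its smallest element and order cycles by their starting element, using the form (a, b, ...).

First write φ in disjoint cycles: (1, 4, 3, 5, 8, 6, 2, 7).
The inverse reverses every cycle; in canonical form, φ⁻¹ = (1, 7, 2, 6, 8, 5, 3, 4).

(1, 7, 2, 6, 8, 5, 3, 4)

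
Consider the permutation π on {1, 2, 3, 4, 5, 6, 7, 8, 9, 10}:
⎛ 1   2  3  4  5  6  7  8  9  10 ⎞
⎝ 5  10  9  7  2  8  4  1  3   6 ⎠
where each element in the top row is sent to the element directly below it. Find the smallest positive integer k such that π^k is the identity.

The disjoint-cycle form of π has cycle lengths 6, 2, 2.
The order is lcm(6, 2, 2) = 6.

6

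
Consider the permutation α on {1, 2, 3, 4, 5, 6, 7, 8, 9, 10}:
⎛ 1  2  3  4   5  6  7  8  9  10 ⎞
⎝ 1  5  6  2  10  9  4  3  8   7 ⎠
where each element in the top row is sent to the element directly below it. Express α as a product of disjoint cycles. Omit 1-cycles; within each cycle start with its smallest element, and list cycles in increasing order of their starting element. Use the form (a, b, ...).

(2, 5, 10, 7, 4)(3, 6, 9, 8)

From 2: 2 → 5 → 10 → 7 → 4 → 2, closing the cycle (2, 5, 10, 7, 4).
Continuing from each remaining unvisited element yields (2, 5, 10, 7, 4)(3, 6, 9, 8).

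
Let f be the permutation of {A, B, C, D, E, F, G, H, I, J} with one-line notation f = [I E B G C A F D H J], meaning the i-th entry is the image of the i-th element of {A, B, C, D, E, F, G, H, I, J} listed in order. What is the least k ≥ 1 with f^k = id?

Writing f as disjoint cycles, the cycle lengths are 6, 3, 1.
The order is lcm(6, 3) = 6.

6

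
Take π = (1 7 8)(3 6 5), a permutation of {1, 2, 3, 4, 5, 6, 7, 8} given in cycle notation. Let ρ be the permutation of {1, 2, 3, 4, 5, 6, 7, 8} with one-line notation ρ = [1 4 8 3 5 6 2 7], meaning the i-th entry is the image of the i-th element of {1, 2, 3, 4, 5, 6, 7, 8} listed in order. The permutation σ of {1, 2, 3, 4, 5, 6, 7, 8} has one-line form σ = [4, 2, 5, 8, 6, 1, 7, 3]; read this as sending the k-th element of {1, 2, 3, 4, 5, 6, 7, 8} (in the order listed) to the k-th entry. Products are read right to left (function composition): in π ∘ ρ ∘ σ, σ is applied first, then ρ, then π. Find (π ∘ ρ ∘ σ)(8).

Apply the permutations in order: σ(8) = 3, then ρ(3) = 8, then π(8) = 1. So (π ∘ ρ ∘ σ)(8) = 1.

1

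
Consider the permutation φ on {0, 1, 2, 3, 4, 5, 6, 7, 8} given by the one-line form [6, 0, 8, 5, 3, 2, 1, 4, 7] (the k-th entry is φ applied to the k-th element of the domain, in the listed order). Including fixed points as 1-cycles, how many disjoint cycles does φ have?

2

The cycle decomposition is (0 6 1)(2 8 7 4 3 5), which has 2 cycles (counting 1-cycles).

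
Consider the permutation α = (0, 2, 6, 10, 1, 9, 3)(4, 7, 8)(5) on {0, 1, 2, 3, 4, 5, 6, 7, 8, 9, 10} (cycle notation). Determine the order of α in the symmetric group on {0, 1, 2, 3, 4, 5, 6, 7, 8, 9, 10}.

21

The disjoint cycles have lengths 7, 3, 1.
Since disjoint cycles commute, ord(α) = lcm(7, 3) = 21.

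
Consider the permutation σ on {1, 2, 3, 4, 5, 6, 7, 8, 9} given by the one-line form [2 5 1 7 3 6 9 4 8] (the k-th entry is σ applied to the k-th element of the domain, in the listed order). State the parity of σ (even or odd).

even

In disjoint-cycle form the cycle lengths are 4, 4, 1.
A cycle is odd iff its length is even; σ has 2 even-length cycles, so sgn(σ) = (−1)^2 and σ is even.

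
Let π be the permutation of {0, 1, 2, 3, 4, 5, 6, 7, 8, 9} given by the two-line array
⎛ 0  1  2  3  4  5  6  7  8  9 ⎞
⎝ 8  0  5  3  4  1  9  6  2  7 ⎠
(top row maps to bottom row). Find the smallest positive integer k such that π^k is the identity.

Writing π as disjoint cycles, the cycle lengths are 5, 3, 1, 1.
Since disjoint cycles commute, ord(π) = lcm(5, 3) = 15.

15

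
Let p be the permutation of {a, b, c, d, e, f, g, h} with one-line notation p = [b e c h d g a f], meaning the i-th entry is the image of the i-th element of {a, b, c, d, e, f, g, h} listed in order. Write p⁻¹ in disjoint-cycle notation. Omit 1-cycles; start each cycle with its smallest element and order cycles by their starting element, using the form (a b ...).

The cycle decomposition of p is (a b e d h f g).
The inverse reverses every cycle; in canonical form, p⁻¹ = (a g f h d e b).

(a g f h d e b)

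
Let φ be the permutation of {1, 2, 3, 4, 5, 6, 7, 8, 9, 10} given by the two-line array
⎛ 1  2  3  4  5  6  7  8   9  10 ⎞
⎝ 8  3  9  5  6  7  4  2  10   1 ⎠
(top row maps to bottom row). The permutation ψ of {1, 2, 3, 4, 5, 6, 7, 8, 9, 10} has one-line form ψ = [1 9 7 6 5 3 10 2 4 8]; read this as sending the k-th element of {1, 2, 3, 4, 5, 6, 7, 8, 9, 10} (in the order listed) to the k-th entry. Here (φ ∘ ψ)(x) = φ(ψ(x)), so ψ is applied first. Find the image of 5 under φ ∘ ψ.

6

ψ(5) = 5, then φ(5) = 6; composing gives (φ ∘ ψ)(5) = 6.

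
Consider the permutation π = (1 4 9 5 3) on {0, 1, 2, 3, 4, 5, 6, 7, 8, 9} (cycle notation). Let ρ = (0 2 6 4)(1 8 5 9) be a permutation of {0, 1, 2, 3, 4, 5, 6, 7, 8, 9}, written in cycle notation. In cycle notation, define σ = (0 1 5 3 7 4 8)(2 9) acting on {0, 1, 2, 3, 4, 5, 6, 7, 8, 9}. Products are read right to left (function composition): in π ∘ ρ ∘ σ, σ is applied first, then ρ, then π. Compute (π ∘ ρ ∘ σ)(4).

3

(π ∘ ρ ∘ σ)(4) = π(ρ(σ(4))). σ(4) = 8, then ρ(8) = 5, then π(5) = 3, so the result is 3.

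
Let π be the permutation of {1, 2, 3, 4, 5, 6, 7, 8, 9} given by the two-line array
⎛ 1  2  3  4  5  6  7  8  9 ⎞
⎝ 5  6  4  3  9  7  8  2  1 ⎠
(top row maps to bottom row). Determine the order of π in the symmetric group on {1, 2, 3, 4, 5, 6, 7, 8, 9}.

Decomposing into disjoint cycles gives cycle lengths 4, 3, 2.
The order is lcm(4, 3, 2) = 12.

12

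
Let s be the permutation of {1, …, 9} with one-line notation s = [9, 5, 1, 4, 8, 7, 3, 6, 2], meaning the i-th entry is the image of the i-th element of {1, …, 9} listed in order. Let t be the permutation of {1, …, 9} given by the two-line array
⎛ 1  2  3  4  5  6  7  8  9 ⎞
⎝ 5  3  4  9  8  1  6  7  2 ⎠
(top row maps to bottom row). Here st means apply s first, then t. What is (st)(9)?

s(9) = 2, then t(2) = 3; composing gives (st)(9) = 3.

3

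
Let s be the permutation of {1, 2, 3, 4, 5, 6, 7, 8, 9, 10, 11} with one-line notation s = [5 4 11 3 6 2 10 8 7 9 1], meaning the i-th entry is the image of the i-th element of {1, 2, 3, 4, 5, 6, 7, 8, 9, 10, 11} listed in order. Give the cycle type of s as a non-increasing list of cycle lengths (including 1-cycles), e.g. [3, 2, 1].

[7, 3, 1]

The disjoint cycles are (1 5 6 2 4 3 11)(7 10 9)(8), with lengths 7, 3, 1 in non-increasing order.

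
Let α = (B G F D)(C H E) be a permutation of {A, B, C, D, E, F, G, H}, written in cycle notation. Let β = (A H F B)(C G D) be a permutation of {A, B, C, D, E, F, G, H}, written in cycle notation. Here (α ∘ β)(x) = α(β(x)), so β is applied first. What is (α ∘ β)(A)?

(α ∘ β)(A) = α(β(A)). β(A) = H, then α(H) = E. So (α ∘ β)(A) = E.

E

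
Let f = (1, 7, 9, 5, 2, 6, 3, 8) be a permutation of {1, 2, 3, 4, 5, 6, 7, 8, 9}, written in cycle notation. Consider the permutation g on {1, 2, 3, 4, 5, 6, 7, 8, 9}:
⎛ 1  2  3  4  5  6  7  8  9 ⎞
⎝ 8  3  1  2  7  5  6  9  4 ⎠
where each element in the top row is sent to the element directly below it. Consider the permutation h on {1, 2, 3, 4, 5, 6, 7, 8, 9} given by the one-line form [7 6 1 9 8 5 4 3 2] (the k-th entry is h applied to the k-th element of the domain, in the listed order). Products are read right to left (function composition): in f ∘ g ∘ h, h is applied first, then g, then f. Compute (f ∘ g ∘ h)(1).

3

(f ∘ g ∘ h)(1) = f(g(h(1))). h(1) = 7, then g(7) = 6, then f(6) = 3, so the result is 3.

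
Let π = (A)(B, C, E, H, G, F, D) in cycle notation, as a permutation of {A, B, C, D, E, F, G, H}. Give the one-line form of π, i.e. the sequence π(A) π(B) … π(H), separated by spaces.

A C E B H D F G

Each element maps to the next entry in its cycle (wrapping to the front): A↦A, B↦C, C↦E, D↦B, E↦H, F↦D, G↦F, H↦G.
So the one-line form is A C E B H D F G.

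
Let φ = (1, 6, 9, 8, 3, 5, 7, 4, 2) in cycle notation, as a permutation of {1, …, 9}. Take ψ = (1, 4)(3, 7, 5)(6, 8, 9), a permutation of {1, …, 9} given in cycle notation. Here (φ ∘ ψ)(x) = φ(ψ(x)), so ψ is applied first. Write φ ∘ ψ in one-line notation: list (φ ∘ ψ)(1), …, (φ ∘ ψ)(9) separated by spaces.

2 1 4 6 5 3 7 8 9

(φ ∘ ψ)(x) = φ(ψ(x)). Computing each image: φ(ψ(1)) = φ(4) = 2, φ(ψ(2)) = φ(2) = 1, φ(ψ(3)) = φ(7) = 4, φ(ψ(4)) = φ(1) = 6, φ(ψ(5)) = φ(3) = 5, φ(ψ(6)) = φ(8) = 3, φ(ψ(7)) = φ(5) = 7, φ(ψ(8)) = φ(9) = 8, φ(ψ(9)) = φ(6) = 9.
Hence φ ∘ ψ = [2 1 4 6 5 3 7 8 9].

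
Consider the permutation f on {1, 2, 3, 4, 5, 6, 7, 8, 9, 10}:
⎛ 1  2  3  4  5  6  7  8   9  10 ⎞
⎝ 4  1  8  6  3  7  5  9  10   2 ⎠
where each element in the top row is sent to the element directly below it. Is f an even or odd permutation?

odd

In disjoint-cycle form the cycle lengths are 10.
A cycle is odd iff its length is even; f has 1 even-length cycle, so sgn(f) = (−1)^1 and f is odd.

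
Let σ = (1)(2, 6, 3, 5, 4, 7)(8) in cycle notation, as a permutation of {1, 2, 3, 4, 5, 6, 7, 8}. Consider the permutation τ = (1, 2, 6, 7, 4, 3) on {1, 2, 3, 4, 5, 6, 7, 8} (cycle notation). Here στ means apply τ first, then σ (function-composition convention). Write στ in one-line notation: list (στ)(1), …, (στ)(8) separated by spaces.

(στ)(x) = σ(τ(x)). Computing each image: σ(τ(1)) = σ(2) = 6, σ(τ(2)) = σ(6) = 3, σ(τ(3)) = σ(1) = 1, σ(τ(4)) = σ(3) = 5, σ(τ(5)) = σ(5) = 4, σ(τ(6)) = σ(7) = 2, σ(τ(7)) = σ(4) = 7, σ(τ(8)) = σ(8) = 8.
Hence στ = [6 3 1 5 4 2 7 8].

6 3 1 5 4 2 7 8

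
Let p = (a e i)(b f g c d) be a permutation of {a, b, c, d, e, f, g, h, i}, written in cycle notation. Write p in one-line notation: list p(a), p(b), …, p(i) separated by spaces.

Each element maps to the next entry in its cycle (wrapping to the front): a↦e, b↦f, c↦d, d↦b, e↦i, f↦g, g↦c, h↦h, i↦a.
So the one-line form is e f d b i g c h a.

e f d b i g c h a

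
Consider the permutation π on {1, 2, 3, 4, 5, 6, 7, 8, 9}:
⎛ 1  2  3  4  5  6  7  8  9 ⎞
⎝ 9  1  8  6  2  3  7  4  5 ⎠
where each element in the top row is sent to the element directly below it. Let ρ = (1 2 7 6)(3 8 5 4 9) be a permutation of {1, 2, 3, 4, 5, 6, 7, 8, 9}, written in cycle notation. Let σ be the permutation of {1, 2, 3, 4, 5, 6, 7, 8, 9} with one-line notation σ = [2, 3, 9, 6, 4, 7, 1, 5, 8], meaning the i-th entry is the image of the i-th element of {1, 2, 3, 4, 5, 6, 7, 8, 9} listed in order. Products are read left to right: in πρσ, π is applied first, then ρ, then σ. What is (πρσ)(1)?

9

(πρσ)(1) = σ(ρ(π(1))). π(1) = 9, then ρ(9) = 3, then σ(3) = 9, so the result is 9.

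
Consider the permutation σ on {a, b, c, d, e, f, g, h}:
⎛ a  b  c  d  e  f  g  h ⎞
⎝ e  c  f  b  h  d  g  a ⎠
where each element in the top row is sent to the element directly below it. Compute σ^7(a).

Tracing a → e → … returns to a after 3 steps, so a lies in a 3-cycle (a, e, h).
Since the cycle has length 3, σ^7 acts on it the same as σ^1 (7 mod 3 = 1).
Advancing 1 step from a: a → e.

e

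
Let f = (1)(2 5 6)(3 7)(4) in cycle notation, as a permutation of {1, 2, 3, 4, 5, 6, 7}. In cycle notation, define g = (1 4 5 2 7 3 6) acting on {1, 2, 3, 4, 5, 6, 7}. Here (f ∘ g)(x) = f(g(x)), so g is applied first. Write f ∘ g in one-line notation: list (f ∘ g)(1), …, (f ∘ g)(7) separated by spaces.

4 3 2 6 5 1 7

Chase each element through g then f: 1 → 4 → 4; 2 → 7 → 3; 3 → 6 → 2; 4 → 5 → 6; 5 → 2 → 5; 6 → 1 → 1; 7 → 3 → 7.
So f ∘ g in one-line form is 4 3 2 6 5 1 7.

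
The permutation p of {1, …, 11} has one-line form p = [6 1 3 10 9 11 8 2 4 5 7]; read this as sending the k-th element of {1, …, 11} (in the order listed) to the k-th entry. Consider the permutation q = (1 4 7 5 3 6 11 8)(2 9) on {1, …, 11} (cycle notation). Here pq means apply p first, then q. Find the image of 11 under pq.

(pq)(11) = q(p(11)). p(11) = 7, then q(7) = 5. So (pq)(11) = 5.

5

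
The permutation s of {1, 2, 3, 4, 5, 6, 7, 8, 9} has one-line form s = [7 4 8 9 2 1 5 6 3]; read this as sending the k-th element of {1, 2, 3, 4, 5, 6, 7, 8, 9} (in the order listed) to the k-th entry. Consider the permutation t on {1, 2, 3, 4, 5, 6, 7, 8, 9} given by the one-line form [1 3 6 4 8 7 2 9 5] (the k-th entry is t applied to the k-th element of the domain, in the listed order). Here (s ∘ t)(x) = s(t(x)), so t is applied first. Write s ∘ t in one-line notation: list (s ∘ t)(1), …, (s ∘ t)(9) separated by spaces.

7 8 1 9 6 5 4 3 2

(s ∘ t)(x) = s(t(x)). Computing each image: s(t(1)) = s(1) = 7, s(t(2)) = s(3) = 8, s(t(3)) = s(6) = 1, s(t(4)) = s(4) = 9, s(t(5)) = s(8) = 6, s(t(6)) = s(7) = 5, s(t(7)) = s(2) = 4, s(t(8)) = s(9) = 3, s(t(9)) = s(5) = 2.
Hence s ∘ t = [7 8 1 9 6 5 4 3 2].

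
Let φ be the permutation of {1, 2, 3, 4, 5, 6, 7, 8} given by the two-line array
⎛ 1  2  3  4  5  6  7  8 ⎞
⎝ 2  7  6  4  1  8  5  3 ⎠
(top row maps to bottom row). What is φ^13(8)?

Tracing 8 → 3 → … returns to 8 after 3 steps, so 8 lies in a 3-cycle (3 6 8).
Powers repeat with period 3 on this cycle, and 13 mod 3 = 1, so φ^13(8) = φ^1(8).
Stepping 1 place around the cycle: 8 → 3.

3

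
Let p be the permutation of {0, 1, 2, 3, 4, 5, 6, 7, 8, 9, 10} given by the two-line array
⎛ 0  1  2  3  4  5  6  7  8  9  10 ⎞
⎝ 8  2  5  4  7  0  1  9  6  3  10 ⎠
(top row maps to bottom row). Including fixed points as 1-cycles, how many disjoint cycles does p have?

3

The cycle decomposition is (0, 8, 6, 1, 2, 5)(3, 4, 7, 9)(10), which has 3 cycles (counting 1-cycles).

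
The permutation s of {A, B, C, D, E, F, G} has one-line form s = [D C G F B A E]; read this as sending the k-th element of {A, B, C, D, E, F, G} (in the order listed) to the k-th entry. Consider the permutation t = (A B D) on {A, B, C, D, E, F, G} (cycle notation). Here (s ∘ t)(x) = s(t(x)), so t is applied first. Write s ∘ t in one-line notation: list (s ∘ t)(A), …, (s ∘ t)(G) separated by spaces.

C F G D B A E

(s ∘ t)(x) = s(t(x)). Computing each image: s(t(A)) = s(B) = C, s(t(B)) = s(D) = F, s(t(C)) = s(C) = G, s(t(D)) = s(A) = D, s(t(E)) = s(E) = B, s(t(F)) = s(F) = A, s(t(G)) = s(G) = E.
Hence s ∘ t = [C F G D B A E].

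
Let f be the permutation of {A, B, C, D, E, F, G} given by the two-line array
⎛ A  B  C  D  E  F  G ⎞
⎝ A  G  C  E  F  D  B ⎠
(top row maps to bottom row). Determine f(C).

C

The entry below C in the array is C, so f(C) = C.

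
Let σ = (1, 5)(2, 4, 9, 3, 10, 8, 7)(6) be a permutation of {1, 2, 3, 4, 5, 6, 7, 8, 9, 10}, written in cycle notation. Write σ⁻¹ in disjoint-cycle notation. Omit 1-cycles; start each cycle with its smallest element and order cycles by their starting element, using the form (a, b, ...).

If σ sends a → b within a cycle, σ⁻¹ sends b → a; equivalently, reverse each cycle.
After reversing and putting each cycle's least element first, σ⁻¹ = (1, 5)(2, 7, 8, 10, 3, 9, 4).

(1, 5)(2, 7, 8, 10, 3, 9, 4)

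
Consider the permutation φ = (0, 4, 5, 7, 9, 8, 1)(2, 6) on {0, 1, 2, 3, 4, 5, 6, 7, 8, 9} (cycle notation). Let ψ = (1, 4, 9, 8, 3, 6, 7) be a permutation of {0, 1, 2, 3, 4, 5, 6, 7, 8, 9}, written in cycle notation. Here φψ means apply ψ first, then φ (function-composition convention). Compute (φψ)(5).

7

ψ(5) = 5, then φ(5) = 7; composing gives (φψ)(5) = 7.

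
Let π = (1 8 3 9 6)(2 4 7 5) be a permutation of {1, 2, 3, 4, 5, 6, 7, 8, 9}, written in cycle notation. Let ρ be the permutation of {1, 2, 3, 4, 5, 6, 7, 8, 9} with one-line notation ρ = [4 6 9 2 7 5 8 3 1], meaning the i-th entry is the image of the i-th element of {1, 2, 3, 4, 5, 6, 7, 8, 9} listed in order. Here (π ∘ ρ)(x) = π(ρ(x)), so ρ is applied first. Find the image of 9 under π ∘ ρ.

8

First apply ρ: ρ(9) = 1, then π(1) = 8. Thus (π ∘ ρ)(9) = 8.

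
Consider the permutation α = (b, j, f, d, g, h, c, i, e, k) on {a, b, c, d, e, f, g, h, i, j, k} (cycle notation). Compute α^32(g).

c

g lies in the 10-cycle (b, j, f, d, g, h, c, i, e, k).
Since the cycle has length 10, α^32 acts on it the same as α^2 (32 mod 10 = 2).
Advancing 2 steps from g: g → h → c.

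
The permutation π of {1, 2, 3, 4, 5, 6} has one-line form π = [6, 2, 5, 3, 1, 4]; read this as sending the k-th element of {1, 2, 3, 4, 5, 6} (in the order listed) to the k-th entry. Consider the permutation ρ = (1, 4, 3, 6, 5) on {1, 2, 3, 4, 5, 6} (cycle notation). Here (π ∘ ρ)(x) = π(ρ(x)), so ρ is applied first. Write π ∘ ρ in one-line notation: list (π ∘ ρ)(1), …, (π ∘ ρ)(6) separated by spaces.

3 2 4 5 6 1

(π ∘ ρ)(x) = π(ρ(x)). Computing each image: π(ρ(1)) = π(4) = 3, π(ρ(2)) = π(2) = 2, π(ρ(3)) = π(6) = 4, π(ρ(4)) = π(3) = 5, π(ρ(5)) = π(1) = 6, π(ρ(6)) = π(5) = 1.
Hence π ∘ ρ = [3 2 4 5 6 1].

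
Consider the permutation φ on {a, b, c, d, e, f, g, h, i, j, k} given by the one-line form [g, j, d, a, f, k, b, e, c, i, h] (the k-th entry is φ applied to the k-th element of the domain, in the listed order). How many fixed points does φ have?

No element satisfies φ(x) = x, so there are 0 fixed points.

0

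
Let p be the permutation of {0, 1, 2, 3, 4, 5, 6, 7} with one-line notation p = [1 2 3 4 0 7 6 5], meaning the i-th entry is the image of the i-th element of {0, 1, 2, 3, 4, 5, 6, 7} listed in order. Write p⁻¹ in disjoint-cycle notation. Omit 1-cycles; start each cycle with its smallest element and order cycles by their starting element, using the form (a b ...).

First write p in disjoint cycles: (0 1 2 3 4)(5 7).
The inverse reverses every cycle; in canonical form, p⁻¹ = (0 4 3 2 1)(5 7).

(0 4 3 2 1)(5 7)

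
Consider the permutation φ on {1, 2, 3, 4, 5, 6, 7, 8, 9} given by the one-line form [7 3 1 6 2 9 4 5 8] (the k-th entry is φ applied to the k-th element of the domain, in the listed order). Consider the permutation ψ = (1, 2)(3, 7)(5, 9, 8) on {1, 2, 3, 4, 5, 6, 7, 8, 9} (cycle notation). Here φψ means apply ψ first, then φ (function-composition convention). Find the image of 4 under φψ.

6

First apply ψ: ψ(4) = 4, then φ(4) = 6. Thus (φψ)(4) = 6.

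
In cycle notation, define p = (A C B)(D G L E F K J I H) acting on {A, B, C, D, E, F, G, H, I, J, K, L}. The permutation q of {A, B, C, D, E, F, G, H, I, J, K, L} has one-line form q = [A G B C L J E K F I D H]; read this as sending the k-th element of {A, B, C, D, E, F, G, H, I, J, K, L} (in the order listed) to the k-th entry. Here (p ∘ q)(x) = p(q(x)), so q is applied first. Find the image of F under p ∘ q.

q(F) = J, then p(J) = I; composing gives (p ∘ q)(F) = I.

I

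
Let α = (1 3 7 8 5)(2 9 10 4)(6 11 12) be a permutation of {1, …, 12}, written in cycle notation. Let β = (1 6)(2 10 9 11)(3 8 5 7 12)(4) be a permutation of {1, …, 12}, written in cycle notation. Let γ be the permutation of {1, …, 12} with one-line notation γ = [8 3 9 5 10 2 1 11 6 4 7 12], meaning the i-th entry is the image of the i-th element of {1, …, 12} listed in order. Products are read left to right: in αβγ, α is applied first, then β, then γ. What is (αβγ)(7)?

10

Chase 7: α(7) = 8; β(8) = 5; γ(5) = 10. Hence (αβγ)(7) = 10.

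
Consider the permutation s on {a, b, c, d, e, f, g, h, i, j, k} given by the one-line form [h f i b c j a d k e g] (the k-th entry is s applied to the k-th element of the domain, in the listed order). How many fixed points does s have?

0

No element satisfies s(x) = x, so there are 0 fixed points.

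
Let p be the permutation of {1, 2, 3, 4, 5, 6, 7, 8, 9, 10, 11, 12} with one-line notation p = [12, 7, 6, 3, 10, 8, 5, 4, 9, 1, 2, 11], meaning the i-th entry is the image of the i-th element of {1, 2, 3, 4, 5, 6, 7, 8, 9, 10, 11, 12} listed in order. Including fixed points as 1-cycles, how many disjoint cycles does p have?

The cycle decomposition is (1, 12, 11, 2, 7, 5, 10)(3, 6, 8, 4)(9), which has 3 cycles (counting 1-cycles).

3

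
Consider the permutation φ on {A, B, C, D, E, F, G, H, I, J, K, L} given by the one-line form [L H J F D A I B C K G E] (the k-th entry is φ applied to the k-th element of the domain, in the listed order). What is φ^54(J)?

Tracing J → K → … returns to J after 5 steps, so J lies in a 5-cycle (C, J, K, G, I).
On a 5-cycle, φ^5 is the identity, so φ^54 = φ^4 there (54 ≡ 4 mod 5).
Advancing 4 steps from J: J → K → G → I → C.

C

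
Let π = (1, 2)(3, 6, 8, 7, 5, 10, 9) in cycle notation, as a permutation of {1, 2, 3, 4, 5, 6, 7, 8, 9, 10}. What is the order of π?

The cycle type of π is (7, 2, 1).
The order of π is the least common multiple of its cycle lengths: lcm(7, 2) = 14.

14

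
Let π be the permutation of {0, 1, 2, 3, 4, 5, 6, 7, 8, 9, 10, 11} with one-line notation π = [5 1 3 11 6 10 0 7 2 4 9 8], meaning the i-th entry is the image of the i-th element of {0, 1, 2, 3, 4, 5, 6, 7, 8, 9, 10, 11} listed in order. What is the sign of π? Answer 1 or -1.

In disjoint-cycle form the cycle lengths are 6, 4, 1, 1.
A cycle of length ℓ contributes ℓ−1 transpositions, so π is a product of 5 + 3 = 8 transpositions — even.

1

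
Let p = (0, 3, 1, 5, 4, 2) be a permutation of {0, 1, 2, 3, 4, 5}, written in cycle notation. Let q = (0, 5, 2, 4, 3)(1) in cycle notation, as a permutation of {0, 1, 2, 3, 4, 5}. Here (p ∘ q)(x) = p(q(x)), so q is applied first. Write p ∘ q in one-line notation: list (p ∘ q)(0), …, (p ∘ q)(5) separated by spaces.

(p ∘ q)(x) = p(q(x)). Computing each image: p(q(0)) = p(5) = 4, p(q(1)) = p(1) = 5, p(q(2)) = p(4) = 2, p(q(3)) = p(0) = 3, p(q(4)) = p(3) = 1, p(q(5)) = p(2) = 0.
Hence p ∘ q = [4 5 2 3 1 0].

4 5 2 3 1 0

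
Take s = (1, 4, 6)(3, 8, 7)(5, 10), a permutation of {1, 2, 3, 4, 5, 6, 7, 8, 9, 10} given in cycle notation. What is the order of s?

6

The cycle type of s is (3, 3, 2, 1, 1).
The order of s is the least common multiple of its cycle lengths: lcm(3, 3, 2) = 6.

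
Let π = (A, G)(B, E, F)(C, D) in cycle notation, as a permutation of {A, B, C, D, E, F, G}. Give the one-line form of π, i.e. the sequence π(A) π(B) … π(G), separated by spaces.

G E D C F B A

Image by image: A→G, B→E, C→D, D→C, E→F, F→B, G→A.
So the one-line form is G E D C F B A.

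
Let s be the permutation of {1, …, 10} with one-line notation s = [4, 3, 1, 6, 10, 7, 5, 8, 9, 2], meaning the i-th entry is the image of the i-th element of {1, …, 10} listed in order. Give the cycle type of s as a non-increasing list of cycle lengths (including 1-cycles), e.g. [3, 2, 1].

The disjoint cycles are (1 4 6 7 5 10 2 3)(8)(9), with lengths 8, 1, 1 in non-increasing order.

[8, 1, 1]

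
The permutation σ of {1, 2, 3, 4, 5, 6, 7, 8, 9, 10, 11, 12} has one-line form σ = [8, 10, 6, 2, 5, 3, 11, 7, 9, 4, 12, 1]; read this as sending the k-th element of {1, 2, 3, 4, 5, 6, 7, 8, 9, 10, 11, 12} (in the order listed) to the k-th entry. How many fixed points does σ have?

The fixed points (elements with σ(x) = x) are {5, 9}, so there are 2.

2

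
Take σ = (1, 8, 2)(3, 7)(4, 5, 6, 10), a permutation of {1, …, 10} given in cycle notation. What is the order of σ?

The cycle type of σ is (4, 3, 2, 1).
The order of σ is the least common multiple of its cycle lengths: lcm(4, 3, 2) = 12.

12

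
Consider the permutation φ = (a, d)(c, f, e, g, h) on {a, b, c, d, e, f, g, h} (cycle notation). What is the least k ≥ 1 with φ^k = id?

10

The disjoint cycles have lengths 5, 2, 1.
The order of φ is the least common multiple of its cycle lengths: lcm(5, 2) = 10.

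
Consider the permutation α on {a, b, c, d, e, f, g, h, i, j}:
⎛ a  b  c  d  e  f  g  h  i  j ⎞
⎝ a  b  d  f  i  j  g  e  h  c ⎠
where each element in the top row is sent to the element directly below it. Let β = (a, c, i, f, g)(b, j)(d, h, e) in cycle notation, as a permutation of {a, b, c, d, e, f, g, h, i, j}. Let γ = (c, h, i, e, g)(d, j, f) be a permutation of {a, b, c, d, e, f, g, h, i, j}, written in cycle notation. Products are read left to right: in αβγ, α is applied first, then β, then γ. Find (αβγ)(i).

Chase i: α(i) = h; β(h) = e; γ(e) = g. Hence (αβγ)(i) = g.

g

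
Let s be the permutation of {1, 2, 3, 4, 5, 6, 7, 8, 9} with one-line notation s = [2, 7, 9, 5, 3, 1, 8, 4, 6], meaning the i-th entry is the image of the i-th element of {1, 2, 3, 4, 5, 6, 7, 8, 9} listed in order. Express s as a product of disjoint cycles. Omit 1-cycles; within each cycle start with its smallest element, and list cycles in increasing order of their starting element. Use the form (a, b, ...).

Start at 1 and follow images: 1 → 2 → 7 → 8 → 4 → 5 → 3 → 9 → 6 → 1, giving the cycle (1, 2, 7, 8, 4, 5, 3, 9, 6).
Repeating from the next unused element and collecting all non-trivial cycles gives (1, 2, 7, 8, 4, 5, 3, 9, 6).

(1, 2, 7, 8, 4, 5, 3, 9, 6)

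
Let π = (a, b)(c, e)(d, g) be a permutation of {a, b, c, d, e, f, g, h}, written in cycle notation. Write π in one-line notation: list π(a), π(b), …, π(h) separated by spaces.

b a e g c f d h

Each element maps to the next entry in its cycle (wrapping to the front): a→b, b→a, c→e, d→g, e→c, f→f, g→d, h→h.
Listing these in domain order gives b a e g c f d h.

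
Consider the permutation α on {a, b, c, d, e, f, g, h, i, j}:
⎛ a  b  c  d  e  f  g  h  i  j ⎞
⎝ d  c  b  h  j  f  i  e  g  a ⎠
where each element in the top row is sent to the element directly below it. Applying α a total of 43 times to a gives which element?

Tracing a → d → … returns to a after 5 steps, so a lies in a 5-cycle (a, d, h, e, j).
Since the cycle has length 5, α^43 acts on it the same as α^3 (43 mod 5 = 3).
Stepping 3 places around the cycle: a → d → h → e.

e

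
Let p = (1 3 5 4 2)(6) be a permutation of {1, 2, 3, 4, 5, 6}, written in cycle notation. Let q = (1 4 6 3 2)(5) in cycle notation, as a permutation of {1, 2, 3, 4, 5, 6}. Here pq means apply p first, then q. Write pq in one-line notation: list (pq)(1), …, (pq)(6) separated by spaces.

2 4 5 1 6 3

For each element, apply p then q: 1 → 3 → 2; 2 → 1 → 4; 3 → 5 → 5; 4 → 2 → 1; 5 → 4 → 6; 6 → 6 → 3.
So pq in one-line form is 2 4 5 1 6 3.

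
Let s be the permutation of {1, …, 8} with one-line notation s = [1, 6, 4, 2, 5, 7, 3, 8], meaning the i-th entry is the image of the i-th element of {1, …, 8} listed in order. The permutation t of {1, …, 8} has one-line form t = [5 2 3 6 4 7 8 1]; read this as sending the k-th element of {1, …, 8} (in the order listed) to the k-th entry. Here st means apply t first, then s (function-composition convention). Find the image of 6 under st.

(st)(6) = s(t(6)). t(6) = 7, then s(7) = 3. So (st)(6) = 3.

3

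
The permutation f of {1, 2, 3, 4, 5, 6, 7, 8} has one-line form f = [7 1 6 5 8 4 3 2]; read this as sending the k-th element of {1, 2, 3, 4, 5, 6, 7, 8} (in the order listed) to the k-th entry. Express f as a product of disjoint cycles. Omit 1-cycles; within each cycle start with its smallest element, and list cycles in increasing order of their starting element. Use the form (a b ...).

Start at 1 and follow images: 1 → 7 → 3 → 6 → 4 → 5 → 8 → 2 → 1, giving the cycle (1 7 3 6 4 5 8 2).
Repeating from the next unused element and collecting all non-trivial cycles gives (1 7 3 6 4 5 8 2).

(1 7 3 6 4 5 8 2)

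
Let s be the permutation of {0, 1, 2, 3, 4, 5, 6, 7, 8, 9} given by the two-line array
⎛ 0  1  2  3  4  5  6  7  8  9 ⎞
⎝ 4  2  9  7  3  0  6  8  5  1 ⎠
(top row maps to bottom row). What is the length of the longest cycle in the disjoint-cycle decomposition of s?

Decomposing into disjoint cycles gives (0, 4, 3, 7, 8, 5)(1, 2, 9); the longest has length 6.

6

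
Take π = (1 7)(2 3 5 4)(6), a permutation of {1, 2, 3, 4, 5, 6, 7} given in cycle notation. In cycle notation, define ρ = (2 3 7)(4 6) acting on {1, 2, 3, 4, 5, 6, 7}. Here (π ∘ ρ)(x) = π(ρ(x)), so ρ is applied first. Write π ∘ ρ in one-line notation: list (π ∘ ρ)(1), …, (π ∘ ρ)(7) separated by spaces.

(π ∘ ρ)(x) = π(ρ(x)). Computing each image: π(ρ(1)) = π(1) = 7, π(ρ(2)) = π(3) = 5, π(ρ(3)) = π(7) = 1, π(ρ(4)) = π(6) = 6, π(ρ(5)) = π(5) = 4, π(ρ(6)) = π(4) = 2, π(ρ(7)) = π(2) = 3.
Hence π ∘ ρ = [7 5 1 6 4 2 3].

7 5 1 6 4 2 3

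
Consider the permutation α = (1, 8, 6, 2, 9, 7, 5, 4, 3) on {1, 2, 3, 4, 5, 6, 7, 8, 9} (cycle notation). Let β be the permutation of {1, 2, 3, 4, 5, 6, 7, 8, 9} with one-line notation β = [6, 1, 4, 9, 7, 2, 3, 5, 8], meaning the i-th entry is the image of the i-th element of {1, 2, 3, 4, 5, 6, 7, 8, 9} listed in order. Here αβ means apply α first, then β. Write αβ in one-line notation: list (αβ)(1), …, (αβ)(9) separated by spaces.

(αβ)(x) = β(α(x)). Computing each image: β(α(1)) = β(8) = 5, β(α(2)) = β(9) = 8, β(α(3)) = β(1) = 6, β(α(4)) = β(3) = 4, β(α(5)) = β(4) = 9, β(α(6)) = β(2) = 1, β(α(7)) = β(5) = 7, β(α(8)) = β(6) = 2, β(α(9)) = β(7) = 3.
Hence αβ = [5 8 6 4 9 1 7 2 3].

5 8 6 4 9 1 7 2 3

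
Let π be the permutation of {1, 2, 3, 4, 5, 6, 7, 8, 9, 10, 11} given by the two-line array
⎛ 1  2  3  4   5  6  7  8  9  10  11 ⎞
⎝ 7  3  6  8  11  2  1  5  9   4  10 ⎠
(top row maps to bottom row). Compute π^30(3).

3

Tracing 3 → 6 → … returns to 3 after 3 steps, so 3 lies in a 3-cycle (2 3 6).
On a 3-cycle, π^3 is the identity, so π^30 = π^0 there (30 ≡ 0 mod 3).
So π^30(3) = 3.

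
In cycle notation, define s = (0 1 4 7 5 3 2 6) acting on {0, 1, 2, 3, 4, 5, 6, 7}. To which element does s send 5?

3

In the cycle (0 1 4 7 5 3 2 6), 5 is followed by 3, so s(5) = 3.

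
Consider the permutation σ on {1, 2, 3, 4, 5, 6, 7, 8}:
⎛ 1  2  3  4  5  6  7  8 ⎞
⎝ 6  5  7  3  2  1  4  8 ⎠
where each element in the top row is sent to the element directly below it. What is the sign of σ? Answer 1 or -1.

1

In disjoint-cycle form the cycle lengths are 3, 2, 2, 1.
A cycle of length ℓ contributes ℓ−1 transpositions, so σ is a product of 2 + 1 + 1 = 4 transpositions — even.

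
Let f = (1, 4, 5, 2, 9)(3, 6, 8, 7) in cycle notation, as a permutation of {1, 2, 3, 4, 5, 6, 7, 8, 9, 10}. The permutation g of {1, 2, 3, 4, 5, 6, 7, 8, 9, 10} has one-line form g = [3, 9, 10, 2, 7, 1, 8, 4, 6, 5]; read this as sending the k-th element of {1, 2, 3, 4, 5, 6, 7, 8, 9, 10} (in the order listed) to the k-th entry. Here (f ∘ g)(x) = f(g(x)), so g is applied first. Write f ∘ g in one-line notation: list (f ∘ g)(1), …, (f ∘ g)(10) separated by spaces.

6 1 10 9 3 4 7 5 8 2

Chase each element through g then f: 1 → 3 → 6; 2 → 9 → 1; 3 → 10 → 10; 4 → 2 → 9; 5 → 7 → 3; 6 → 1 → 4; 7 → 8 → 7; 8 → 4 → 5; 9 → 6 → 8; 10 → 5 → 2.
Collecting the images, f ∘ g = [6 1 10 9 3 4 7 5 8 2].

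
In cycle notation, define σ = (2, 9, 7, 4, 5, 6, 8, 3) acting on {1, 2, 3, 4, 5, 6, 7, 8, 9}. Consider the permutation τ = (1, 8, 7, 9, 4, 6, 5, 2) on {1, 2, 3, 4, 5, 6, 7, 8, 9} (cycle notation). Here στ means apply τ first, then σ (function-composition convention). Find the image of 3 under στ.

τ(3) = 3, then σ(3) = 2; composing gives (στ)(3) = 2.

2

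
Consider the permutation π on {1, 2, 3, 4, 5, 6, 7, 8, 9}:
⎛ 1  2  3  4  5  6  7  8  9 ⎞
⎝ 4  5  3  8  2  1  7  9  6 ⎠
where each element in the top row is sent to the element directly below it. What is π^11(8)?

Tracing 8 → 9 → … returns to 8 after 5 steps, so 8 lies in a 5-cycle (1, 4, 8, 9, 6).
Since the cycle has length 5, π^11 acts on it the same as π^1 (11 mod 5 = 1).
Advancing 1 step from 8: 8 → 9.

9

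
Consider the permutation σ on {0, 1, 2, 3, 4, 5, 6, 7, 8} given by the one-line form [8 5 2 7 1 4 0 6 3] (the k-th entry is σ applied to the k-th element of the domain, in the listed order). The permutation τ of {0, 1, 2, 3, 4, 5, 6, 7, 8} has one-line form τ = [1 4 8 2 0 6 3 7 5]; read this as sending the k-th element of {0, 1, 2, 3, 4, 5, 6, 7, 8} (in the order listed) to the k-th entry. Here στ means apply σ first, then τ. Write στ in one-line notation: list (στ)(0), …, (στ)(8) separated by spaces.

5 6 8 7 4 0 1 3 2

For each element, apply σ then τ: 0 → 8 → 5; 1 → 5 → 6; 2 → 2 → 8; 3 → 7 → 7; 4 → 1 → 4; 5 → 4 → 0; 6 → 0 → 1; 7 → 6 → 3; 8 → 3 → 2.
So στ in one-line form is 5 6 8 7 4 0 1 3 2.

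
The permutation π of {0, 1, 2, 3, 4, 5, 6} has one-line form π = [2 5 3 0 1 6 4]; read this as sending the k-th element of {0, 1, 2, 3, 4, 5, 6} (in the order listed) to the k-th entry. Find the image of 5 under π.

6

5 is element number 6 of the domain, and entry number 6 of the one-line form is 6, so π(5) = 6.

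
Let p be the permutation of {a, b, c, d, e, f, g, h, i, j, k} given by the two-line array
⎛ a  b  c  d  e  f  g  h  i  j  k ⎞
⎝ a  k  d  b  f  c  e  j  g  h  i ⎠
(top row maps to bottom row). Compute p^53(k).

Tracing k → i → … returns to k after 8 steps, so k lies in an 8-cycle (b k i g e f c d).
Powers repeat with period 8 on this cycle, and 53 mod 8 = 5, so p^53(k) = p^5(k).
Stepping 5 places around the cycle: k → i → g → e → f → c.

c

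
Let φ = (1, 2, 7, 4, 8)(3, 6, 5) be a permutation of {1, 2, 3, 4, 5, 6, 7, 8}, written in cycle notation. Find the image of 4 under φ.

8

In the cycle (1, 2, 7, 4, 8), 4 is followed by 8, so φ(4) = 8.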